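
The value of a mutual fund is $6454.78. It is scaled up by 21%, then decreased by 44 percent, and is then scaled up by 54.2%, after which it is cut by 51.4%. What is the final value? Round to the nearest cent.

21% increase: $6454.78 × 1.21 = $7810.2838.
After the 44% decrease: $7810.2838 × 0.56 = $4373.758928.
Apply the 54.2% increase: $4373.758928 × 1.542 = $6744.336266976.
After the 51.4% decrease: $6744.336266976 × 0.486 = $3277.747425750336 ≈ $3277.75.

$3277.75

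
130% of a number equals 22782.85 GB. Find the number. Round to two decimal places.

22782.85 GB ÷ 1.3 ≈ 17525.27 GB.

17525.27 GB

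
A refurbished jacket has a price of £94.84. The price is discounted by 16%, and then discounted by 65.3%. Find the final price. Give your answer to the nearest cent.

£27.64

Apply the 16% decrease: £94.84 × 0.84 = £79.6656.
After the 65.3% decrease: £79.6656 × 0.347 = £27.6439632 ≈ £27.64.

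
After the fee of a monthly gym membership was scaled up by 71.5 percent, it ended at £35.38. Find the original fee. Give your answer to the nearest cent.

The overall multiplier applied was 1.715.
So the original fee was £35.38 ÷ 1.715 ≈ £20.63.

£20.63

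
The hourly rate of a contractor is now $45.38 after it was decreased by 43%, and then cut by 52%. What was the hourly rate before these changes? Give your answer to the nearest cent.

$165.86

Undoing the 52% decrease: $45.38 ÷ 0.48 ≈ $94.541667.
Undoing the 43% decrease: $94.541667 ÷ 0.57 ≈ $165.86.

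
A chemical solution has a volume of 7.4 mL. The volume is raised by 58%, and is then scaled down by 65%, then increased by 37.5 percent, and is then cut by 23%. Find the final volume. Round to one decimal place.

4.3 mL

Each change multiplies by a factor: 1.58 × 0.35 × 1.375 × 0.77 = 0.58548875.
7.4 × 0.58548875 = 4.33261675 ≈ 4.3.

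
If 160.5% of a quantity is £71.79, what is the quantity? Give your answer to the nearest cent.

£44.73

£71.79 ÷ 1.605 ≈ £44.73.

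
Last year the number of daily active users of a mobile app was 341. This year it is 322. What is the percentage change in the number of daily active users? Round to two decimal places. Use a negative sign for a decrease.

-5.57%

Change: 322 − 341 = -19.
Relative to the original: -19 ÷ 341 ≈ -5.57%.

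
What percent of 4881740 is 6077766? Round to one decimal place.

124.5%

6077766 ÷ 4881740 ≈ 124.5%.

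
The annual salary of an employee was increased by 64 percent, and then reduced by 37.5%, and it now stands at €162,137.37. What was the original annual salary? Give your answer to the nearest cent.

Undoing the 37.5% decrease: €162,137.37 ÷ 0.625 = €259419.792.
Undoing the 64% increase: €259419.792 ÷ 1.64 = €158,182.80.

€158,182.80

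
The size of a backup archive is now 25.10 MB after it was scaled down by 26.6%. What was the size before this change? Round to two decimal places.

The overall multiplier applied was 0.734.
So the original size was 25.10 ÷ 0.734 ≈ 34.20 MB.

34.20 MB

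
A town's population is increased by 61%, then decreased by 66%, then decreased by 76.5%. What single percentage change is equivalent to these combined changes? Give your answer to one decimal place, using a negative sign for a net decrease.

A 61% increase multiplies by 1.61.
Then a 66% decrease: 1.61 × 0.34 = 0.5474.
Then a 76.5% decrease: 0.5474 × 0.235 = 0.128639.
Overall factor 0.128639, i.e. -87.1%.

-87.1%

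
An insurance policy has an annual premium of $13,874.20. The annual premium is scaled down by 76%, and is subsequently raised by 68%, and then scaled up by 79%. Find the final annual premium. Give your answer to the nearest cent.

$10,013.40

After the 76% decrease: $13,874.20 × 0.24 = $3329.808.
Apply the 68% increase: $3329.808 × 1.68 = $5594.07744.
Apply the 79% increase: $5594.07744 × 1.79 = $10013.3986176 ≈ $10,013.40.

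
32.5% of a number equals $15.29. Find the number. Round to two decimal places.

$47.05

$15.29 ÷ 0.325 ≈ $47.05.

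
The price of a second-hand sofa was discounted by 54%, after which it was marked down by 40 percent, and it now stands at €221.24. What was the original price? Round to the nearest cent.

€801.59

Undoing the 40% decrease: €221.24 ÷ 0.6 ≈ €368.733333.
Undoing the 54% decrease: €368.733333 ÷ 0.46 ≈ €801.59.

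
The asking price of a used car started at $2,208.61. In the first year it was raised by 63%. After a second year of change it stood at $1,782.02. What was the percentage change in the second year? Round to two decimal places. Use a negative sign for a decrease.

-50.50%

After the first year: $2,208.61 × 1.63 = $3600.0343.
Second-year multiplier: $1,782.02 ÷ $3600.0343 ≈ 0.495001.
That is a change of -50.50%.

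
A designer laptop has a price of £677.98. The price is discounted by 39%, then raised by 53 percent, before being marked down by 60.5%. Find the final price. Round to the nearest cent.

Apply the 39% decrease: £677.98 × 0.61 = £413.5678.
Apply the 53% increase: £413.5678 × 1.53 = £632.758734.
After the 60.5% decrease: £632.758734 × 0.395 = £249.93969993 ≈ £249.94.

£249.94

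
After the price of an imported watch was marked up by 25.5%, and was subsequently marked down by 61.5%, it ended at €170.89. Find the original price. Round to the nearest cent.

The overall multiplier applied was 1.255 × 0.385 = 0.483175.
So the original price was €170.89 ÷ 0.483175 ≈ €353.68.

€353.68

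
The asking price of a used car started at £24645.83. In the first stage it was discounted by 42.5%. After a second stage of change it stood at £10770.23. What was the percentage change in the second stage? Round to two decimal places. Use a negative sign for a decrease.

After the first stage: £24645.83 × 0.575 = £14171.35225.
Second-stage multiplier: £10770.23 ÷ £14171.35225 ≈ 0.76.
That is a change of -24.00%.

-24.00%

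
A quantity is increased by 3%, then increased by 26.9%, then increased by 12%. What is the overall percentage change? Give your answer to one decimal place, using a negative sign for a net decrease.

The combined multiplier is 1.03 × 1.269 × 1.12 = 1.4639184.
That corresponds to an increase of 46.4%.

46.4%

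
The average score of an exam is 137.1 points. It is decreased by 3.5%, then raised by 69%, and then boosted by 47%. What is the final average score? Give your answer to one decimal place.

328.7 points

3.5% decrease: 137.1 × 0.965 = 132.3015.
Apply the 69% increase: 132.3015 × 1.69 = 223.589535.
After the 47% increase: 223.589535 × 1.47 = 328.67661645 ≈ 328.7.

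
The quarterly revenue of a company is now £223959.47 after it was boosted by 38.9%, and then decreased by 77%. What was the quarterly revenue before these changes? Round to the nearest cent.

£701034.43

Undoing the 77% decrease: £223959.47 ÷ 0.23 ≈ £973736.826087.
Undoing the 38.9% increase: £973736.826087 ÷ 1.389 ≈ £701034.43.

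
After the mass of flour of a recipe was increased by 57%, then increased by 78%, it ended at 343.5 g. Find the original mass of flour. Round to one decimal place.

Undoing the 78% increase: 343.5 ÷ 1.78 ≈ 192.977528.
Undoing the 57% increase: 192.977528 ÷ 1.57 ≈ 122.9 g.

122.9 g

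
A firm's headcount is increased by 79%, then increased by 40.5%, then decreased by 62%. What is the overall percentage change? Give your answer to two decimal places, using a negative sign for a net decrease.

-4.43%

A 79% increase multiplies by 1.79.
Then a 40.5% increase: 1.79 × 1.405 = 2.51495.
Then a 62% decrease: 2.51495 × 0.38 = 0.955681.
Overall factor 0.955681, i.e. -4.43%.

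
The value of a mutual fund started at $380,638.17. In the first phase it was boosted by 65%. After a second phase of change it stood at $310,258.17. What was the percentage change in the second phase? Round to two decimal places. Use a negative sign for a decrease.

-50.60%

After the first phase: $380,638.17 × 1.65 = $628052.9805.
Second-phase multiplier: $310,258.17 ÷ $628052.9805 ≈ 0.494.
That is a change of -50.60%.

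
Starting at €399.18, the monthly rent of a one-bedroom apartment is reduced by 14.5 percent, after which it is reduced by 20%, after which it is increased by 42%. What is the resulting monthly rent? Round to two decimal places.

14.5% decrease: €399.18 × 0.855 = €341.2989.
After the 20% decrease: €341.2989 × 0.8 = €273.03912.
42% increase: €273.03912 × 1.42 = €387.7155504 ≈ €387.72.

€387.72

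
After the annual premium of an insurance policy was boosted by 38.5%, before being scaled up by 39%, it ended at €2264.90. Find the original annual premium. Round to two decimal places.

€1176.48

The overall multiplier applied was 1.385 × 1.39 = 1.92515.
So the original annual premium was €2264.90 ÷ 1.92515 ≈ €1176.48.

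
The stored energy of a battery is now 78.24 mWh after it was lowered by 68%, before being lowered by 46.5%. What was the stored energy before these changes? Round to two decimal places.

Undoing the 46.5% decrease: 78.24 ÷ 0.535 ≈ 146.242991.
Undoing the 68% decrease: 146.242991 ÷ 0.32 ≈ 457.01 mWh.

457.01 mWh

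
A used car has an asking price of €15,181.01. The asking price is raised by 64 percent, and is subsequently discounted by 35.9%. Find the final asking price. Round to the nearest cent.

€15,958.88

Each change multiplies by a factor: 1.64 × 0.641 = 1.05124.
€15,181.01 × 1.05124 = €15958.8849524 ≈ €15,958.88.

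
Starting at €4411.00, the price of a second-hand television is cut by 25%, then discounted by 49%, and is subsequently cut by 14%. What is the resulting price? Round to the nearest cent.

€1451.00

Apply the 25% decrease: €4411.00 × 0.75 = €3308.25.
49% decrease: €3308.25 × 0.51 = €1687.2075.
14% decrease: €1687.2075 × 0.86 = €1450.99845 ≈ €1451.00.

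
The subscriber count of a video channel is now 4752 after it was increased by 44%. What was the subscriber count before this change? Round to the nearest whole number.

The overall multiplier applied was 1.44.
So the original subscriber count was 4752 ÷ 1.44 = 3300.

3300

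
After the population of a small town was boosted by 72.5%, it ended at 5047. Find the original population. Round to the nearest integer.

The overall multiplier applied was 1.725.
So the original population was 5047 ÷ 1.725 ≈ 2926.

2926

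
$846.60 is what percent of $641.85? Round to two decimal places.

$846.60 ÷ $641.85 ≈ 131.90%.

131.90%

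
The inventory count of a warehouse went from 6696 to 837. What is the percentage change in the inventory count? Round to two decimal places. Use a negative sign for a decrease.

Change: 837 − 6696 = -5859.
Relative to the original: -5859 ÷ 6696 = -87.50%.

-87.50%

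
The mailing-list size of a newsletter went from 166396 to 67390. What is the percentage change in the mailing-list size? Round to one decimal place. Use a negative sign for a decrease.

-59.5%

Change: 67390 − 166396 = -99006.
Relative to the original: -99006 ÷ 166396 ≈ -59.5%.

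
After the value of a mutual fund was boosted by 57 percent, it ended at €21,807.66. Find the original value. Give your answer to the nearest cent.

The overall multiplier applied was 1.57.
So the original value was €21,807.66 ÷ 1.57 ≈ €13,890.23.

€13,890.23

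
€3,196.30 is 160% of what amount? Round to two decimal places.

€1,997.69

€3,196.30 ÷ 1.6 ≈ €1,997.69.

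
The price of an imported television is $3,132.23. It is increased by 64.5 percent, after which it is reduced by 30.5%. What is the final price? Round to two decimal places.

$3,581.00

Apply the 64.5% increase: $3,132.23 × 1.645 = $5152.51835.
30.5% decrease: $5152.51835 × 0.695 = $3581.00025325 ≈ $3,581.00.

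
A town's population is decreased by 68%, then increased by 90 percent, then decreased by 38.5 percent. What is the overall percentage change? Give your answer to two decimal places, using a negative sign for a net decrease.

A 68% decrease multiplies by 0.32.
Then a 90% increase: 0.32 × 1.9 = 0.608.
Then a 38.5% decrease: 0.608 × 0.615 = 0.37392.
Overall factor 0.37392, i.e. -62.61%.

-62.61%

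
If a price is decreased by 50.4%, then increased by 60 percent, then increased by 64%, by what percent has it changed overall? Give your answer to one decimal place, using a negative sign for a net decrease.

30.2%

A 50.4% decrease multiplies by 0.496.
Then a 60% increase: 0.496 × 1.6 = 0.7936.
Then a 64% increase: 0.7936 × 1.64 = 1.301504.
Overall factor 1.301504, i.e. 30.2%.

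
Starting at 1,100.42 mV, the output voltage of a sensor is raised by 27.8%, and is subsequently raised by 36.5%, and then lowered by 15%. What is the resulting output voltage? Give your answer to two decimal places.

After the 27.8% increase: 1,100.42 × 1.278 = 1406.33676.
After the 36.5% increase: 1406.33676 × 1.365 = 1919.6496774.
After the 15% decrease: 1919.6496774 × 0.85 = 1631.70222579 ≈ 1,631.70.

1,631.70 mV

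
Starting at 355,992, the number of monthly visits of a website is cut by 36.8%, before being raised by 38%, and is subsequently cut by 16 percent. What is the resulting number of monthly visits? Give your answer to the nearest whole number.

After the 36.8% decrease: 355,992 × 0.632 = 224986.944.
Apply the 38% increase: 224986.944 × 1.38 = 310481.98272.
Apply the 16% decrease: 310481.98272 × 0.84 = 260804.8654848 ≈ 260,805.

260,805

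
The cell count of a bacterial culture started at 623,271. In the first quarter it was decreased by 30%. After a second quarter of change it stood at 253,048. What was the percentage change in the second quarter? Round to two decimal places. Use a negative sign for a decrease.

-42.00%

After the first quarter: 623,271 × 0.7 = 436289.7.
Second-quarter multiplier: 253,048 ÷ 436289.7 ≈ 0.58.
That is a change of -42.00%.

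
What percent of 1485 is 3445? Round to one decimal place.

232.0%

3445 ÷ 1485 ≈ 232.0%.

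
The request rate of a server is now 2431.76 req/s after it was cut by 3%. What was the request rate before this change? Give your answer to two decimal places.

2506.97 req/s

The overall multiplier applied was 0.97.
So the original request rate was 2431.76 ÷ 0.97 ≈ 2506.97 req/s.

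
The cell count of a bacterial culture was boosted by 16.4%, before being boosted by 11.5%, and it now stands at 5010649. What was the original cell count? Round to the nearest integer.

3860701

Undoing the 11.5% increase: 5010649 ÷ 1.115 ≈ 4493855.605381.
Undoing the 16.4% increase: 4493855.605381 ÷ 1.164 ≈ 3860701.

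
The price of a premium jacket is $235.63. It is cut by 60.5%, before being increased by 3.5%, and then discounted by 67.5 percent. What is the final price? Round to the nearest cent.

$31.31

60.5% decrease: $235.63 × 0.395 = $93.07385.
Apply the 3.5% increase: $93.07385 × 1.035 = $96.33143475.
Apply the 67.5% decrease: $96.33143475 × 0.325 = $31.30771629375 ≈ $31.31.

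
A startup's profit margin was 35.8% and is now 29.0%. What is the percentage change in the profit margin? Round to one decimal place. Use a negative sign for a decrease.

The change is 29.0 − 35.8 = -6.8 percentage points.
Relative to the original 35.8%, that is -6.8 ÷ 35.8 ≈ -19.0%.

-19.0%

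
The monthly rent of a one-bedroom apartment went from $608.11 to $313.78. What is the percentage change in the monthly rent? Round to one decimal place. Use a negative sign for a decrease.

Change: $313.78 − $608.11 = -$294.33.
Relative to the original: -$294.33 ÷ $608.11 ≈ -48.4%.

-48.4%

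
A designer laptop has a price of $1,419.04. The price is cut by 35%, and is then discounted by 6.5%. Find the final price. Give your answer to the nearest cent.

35% decrease: $1,419.04 × 0.65 = $922.376.
6.5% decrease: $922.376 × 0.935 = $862.42156 ≈ $862.42.

$862.42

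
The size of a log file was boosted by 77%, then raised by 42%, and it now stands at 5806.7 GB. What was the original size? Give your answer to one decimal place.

Undoing the 42% increase: 5806.7 ÷ 1.42 ≈ 4089.225352.
Undoing the 77% increase: 4089.225352 ÷ 1.77 ≈ 2310.3 GB.

2310.3 GB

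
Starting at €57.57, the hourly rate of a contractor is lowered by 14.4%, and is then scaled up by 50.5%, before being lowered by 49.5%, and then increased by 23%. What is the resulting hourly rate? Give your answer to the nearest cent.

€46.07

Each change multiplies by a factor: 0.856 × 1.505 × 0.505 × 1.23 = 0.800215122.
€57.57 × 0.800215122 = €46.06838457354 ≈ €46.07.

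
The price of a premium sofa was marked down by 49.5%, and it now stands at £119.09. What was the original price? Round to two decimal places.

The overall multiplier applied was 0.505.
So the original price was £119.09 ÷ 0.505 ≈ £235.82.

£235.82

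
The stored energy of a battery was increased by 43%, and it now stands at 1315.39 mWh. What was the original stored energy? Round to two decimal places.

919.85 mWh

The overall multiplier applied was 1.43.
So the original stored energy was 1315.39 ÷ 1.43 ≈ 919.85 mWh.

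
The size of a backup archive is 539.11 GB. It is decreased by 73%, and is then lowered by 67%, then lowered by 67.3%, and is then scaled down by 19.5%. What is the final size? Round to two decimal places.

12.64 GB

After the 73% decrease: 539.11 × 0.27 = 145.5597.
After the 67% decrease: 145.5597 × 0.33 = 48.034701.
After the 67.3% decrease: 48.034701 × 0.327 = 15.707347227.
19.5% decrease: 15.707347227 × 0.805 = 12.644414517735 ≈ 12.64.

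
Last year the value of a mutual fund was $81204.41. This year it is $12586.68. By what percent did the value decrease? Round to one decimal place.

84.5%

Change: $12586.68 − $81204.41 = -$68617.73.
Relative to the original: -$68617.73 ÷ $81204.41 ≈ -84.5%.
So the value decreased by 84.5%.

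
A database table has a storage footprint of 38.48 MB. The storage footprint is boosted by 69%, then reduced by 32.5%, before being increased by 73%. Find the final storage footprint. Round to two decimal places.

75.94 MB

Each change multiplies by a factor: 1.69 × 0.675 × 1.73 = 1.9734975.
38.48 × 1.9734975 = 75.9401838 ≈ 75.94.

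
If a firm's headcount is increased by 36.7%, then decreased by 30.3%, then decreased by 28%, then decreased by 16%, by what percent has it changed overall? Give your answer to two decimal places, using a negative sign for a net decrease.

The combined multiplier is 1.367 × 0.697 × 0.72 × 0.84 = 0.5762528352.
That corresponds to a decrease of 42.37%.

-42.37%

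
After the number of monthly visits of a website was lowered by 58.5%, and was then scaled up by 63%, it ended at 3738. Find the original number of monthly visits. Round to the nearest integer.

The overall multiplier applied was 0.415 × 1.63 = 0.67645.
So the original number of monthly visits was 3738 ÷ 0.67645 ≈ 5526.

5526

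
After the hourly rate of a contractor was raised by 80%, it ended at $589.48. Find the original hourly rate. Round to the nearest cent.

$327.49

The overall multiplier applied was 1.8.
So the original hourly rate was $589.48 ÷ 1.8 ≈ $327.49.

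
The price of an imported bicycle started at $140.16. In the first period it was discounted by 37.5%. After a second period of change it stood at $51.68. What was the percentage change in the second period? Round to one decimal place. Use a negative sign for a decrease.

-41.0%

After the first period: $140.16 × 0.625 = $87.6.
Second-period multiplier: $51.68 ÷ $87.6 ≈ 0.58995.
That is a change of -41.0%.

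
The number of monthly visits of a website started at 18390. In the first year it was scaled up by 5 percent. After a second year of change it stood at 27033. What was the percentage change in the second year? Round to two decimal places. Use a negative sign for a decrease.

40.00%

After the first year: 18390 × 1.05 = 19309.5.
Second-year multiplier: 27033 ÷ 19309.5 ≈ 1.399984.
That is a change of 40.00%.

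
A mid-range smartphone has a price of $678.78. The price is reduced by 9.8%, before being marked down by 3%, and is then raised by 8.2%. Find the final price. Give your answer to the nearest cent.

$642.59

9.8% decrease: $678.78 × 0.902 = $612.25956.
Apply the 3% decrease: $612.25956 × 0.97 = $593.8917732.
After the 8.2% increase: $593.8917732 × 1.082 = $642.5908986024 ≈ $642.59.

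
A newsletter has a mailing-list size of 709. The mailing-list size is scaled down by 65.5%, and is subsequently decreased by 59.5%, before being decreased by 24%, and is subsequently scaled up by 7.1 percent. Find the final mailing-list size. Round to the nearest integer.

81

65.5% decrease: 709 × 0.345 = 244.605.
After the 59.5% decrease: 244.605 × 0.405 = 99.065025.
After the 24% decrease: 99.065025 × 0.76 = 75.289419.
After the 7.1% increase: 75.289419 × 1.071 = 80.634967749 ≈ 81.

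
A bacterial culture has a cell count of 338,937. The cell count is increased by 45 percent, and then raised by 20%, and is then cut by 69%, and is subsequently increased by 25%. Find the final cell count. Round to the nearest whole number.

Each change multiplies by a factor: 1.45 × 1.2 × 0.31 × 1.25 = 0.67425.
338,937 × 0.67425 = 228528.27225 ≈ 228,528.

228,528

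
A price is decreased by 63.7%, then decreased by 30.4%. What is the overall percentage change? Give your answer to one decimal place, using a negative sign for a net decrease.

A 63.7% decrease multiplies by 0.363.
Then a 30.4% decrease: 0.363 × 0.696 = 0.252648.
Overall factor 0.252648, i.e. -74.7%.

-74.7%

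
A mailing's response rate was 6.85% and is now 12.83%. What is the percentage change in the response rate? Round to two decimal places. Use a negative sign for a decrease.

87.30%

The change is 12.83 − 6.85 = 5.98 percentage points.
Relative to the original 6.85%, that is 5.98 ÷ 6.85 ≈ 87.30%.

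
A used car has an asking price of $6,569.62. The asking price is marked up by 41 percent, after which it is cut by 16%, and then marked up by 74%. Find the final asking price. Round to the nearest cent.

Each change multiplies by a factor: 1.41 × 0.84 × 1.74 = 2.060856.
$6,569.62 × 2.060856 = $13539.04079472 ≈ $13,539.04.

$13,539.04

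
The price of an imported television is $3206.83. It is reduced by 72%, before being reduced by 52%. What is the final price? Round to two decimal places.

$431.00

72% decrease: $3206.83 × 0.28 = $897.9124.
Apply the 52% decrease: $897.9124 × 0.48 = $430.997952 ≈ $431.00.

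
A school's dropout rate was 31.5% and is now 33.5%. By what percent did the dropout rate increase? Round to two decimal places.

The change is 33.5 − 31.5 = 2.0 percentage points.
Relative to the original 31.5%, that is 2.0 ÷ 31.5 ≈ 6.35%.
So the dropout rate rose by 6.35%.

6.35%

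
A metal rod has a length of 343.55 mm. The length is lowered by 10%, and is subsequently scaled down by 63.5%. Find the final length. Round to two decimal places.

Apply the 10% decrease: 343.55 × 0.9 = 309.195.
63.5% decrease: 309.195 × 0.365 = 112.856175 ≈ 112.86.

112.86 mm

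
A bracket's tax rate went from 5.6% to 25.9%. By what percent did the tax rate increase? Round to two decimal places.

362.50%

The change is 25.9 − 5.6 = 20.3 percentage points.
Relative to the original 5.6%, that is 20.3 ÷ 5.6 = 362.50%.
So the tax rate rose by 362.50%.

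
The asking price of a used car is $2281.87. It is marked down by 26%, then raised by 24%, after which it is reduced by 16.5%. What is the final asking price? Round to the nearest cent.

$1748.36

After the 26% decrease: $2281.87 × 0.74 = $1688.5838.
After the 24% increase: $1688.5838 × 1.24 = $2093.843912.
After the 16.5% decrease: $2093.843912 × 0.835 = $1748.35966652 ≈ $1748.36.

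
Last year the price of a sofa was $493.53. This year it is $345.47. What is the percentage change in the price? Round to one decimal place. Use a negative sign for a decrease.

-30.0%

Change: $345.47 − $493.53 = -$148.06.
Relative to the original: -$148.06 ÷ $493.53 ≈ -30.0%.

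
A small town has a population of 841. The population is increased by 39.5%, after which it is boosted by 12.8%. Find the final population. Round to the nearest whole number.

Each change multiplies by a factor: 1.395 × 1.128 = 1.57356.
841 × 1.57356 = 1323.36396 ≈ 1323.

1323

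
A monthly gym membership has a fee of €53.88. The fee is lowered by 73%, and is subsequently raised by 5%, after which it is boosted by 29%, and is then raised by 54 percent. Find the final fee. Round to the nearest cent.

€30.35

Each change multiplies by a factor: 0.27 × 1.05 × 1.29 × 1.54 = 0.5632011.
€53.88 × 0.5632011 = €30.345275268 ≈ €30.35.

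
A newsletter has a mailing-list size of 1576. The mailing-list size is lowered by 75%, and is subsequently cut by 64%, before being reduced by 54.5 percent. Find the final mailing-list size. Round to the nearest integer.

65

Each change multiplies by a factor: 0.25 × 0.36 × 0.455 = 0.04095.
1576 × 0.04095 = 64.5372 ≈ 65.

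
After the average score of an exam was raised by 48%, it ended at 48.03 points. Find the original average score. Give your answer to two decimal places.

32.45 points

The overall multiplier applied was 1.48.
So the original average score was 48.03 ÷ 1.48 ≈ 32.45 points.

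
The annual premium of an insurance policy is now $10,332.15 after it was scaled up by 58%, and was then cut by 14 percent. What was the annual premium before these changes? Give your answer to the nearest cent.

$7,603.88

Undoing the 14% decrease: $10,332.15 ÷ 0.86 ≈ $12014.127907.
Undoing the 58% increase: $12014.127907 ÷ 1.58 ≈ $7,603.88.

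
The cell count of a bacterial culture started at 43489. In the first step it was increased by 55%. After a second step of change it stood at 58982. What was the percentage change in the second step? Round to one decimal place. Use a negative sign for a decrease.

-12.5%

After the first step: 43489 × 1.55 = 67407.95.
Second-step multiplier: 58982 ÷ 67407.95 ≈ 0.875.
That is a change of -12.5%.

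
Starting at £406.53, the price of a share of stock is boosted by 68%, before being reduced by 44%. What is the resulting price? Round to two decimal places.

£382.46

Each change multiplies by a factor: 1.68 × 0.56 = 0.9408.
£406.53 × 0.9408 = £382.463424 ≈ £382.46.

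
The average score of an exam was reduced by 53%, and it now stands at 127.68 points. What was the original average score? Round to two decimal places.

271.66 points

The overall multiplier applied was 0.47.
So the original average score was 127.68 ÷ 0.47 ≈ 271.66 points.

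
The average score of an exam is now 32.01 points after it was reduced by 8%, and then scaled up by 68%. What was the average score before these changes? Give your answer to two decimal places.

The overall multiplier applied was 0.92 × 1.68 = 1.5456.
So the original average score was 32.01 ÷ 1.5456 ≈ 20.71 points.

20.71 points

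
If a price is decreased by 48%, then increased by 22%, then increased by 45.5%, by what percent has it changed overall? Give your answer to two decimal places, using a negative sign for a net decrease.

-7.69%

The combined multiplier is 0.52 × 1.22 × 1.455 = 0.923052.
That corresponds to a decrease of 7.69%.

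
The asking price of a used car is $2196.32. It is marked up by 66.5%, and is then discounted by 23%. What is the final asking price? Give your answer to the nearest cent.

Apply the 66.5% increase: $2196.32 × 1.665 = $3656.8728.
Apply the 23% decrease: $3656.8728 × 0.77 = $2815.792056 ≈ $2815.79.

$2815.79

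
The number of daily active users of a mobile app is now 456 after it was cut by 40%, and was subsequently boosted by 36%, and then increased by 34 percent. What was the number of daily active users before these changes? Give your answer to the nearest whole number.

417

Undoing the 34% increase: 456 ÷ 1.34 ≈ 340.298507.
Undoing the 36% increase: 340.298507 ÷ 1.36 ≈ 250.21949.
Undoing the 40% decrease: 250.21949 ÷ 0.6 ≈ 417.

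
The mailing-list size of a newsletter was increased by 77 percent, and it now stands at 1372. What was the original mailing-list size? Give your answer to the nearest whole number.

775

The overall multiplier applied was 1.77.
So the original mailing-list size was 1372 ÷ 1.77 ≈ 775.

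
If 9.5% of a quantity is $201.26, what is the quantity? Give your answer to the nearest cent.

$201.26 ÷ 0.095 ≈ $2,118.53.

$2,118.53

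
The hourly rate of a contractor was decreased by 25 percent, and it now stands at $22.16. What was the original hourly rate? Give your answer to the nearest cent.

$29.55

The overall multiplier applied was 0.75.
So the original hourly rate was $22.16 ÷ 0.75 ≈ $29.55.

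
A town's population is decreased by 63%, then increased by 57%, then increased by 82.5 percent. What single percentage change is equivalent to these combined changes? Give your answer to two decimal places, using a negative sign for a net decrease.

The combined multiplier is 0.37 × 1.57 × 1.825 = 1.0601425.
That corresponds to an increase of 6.01%.

6.01%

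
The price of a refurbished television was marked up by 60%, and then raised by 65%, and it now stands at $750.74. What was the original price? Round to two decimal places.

$284.37

Undoing the 65% increase: $750.74 ÷ 1.65 ≈ $454.993939.
Undoing the 60% increase: $454.993939 ÷ 1.6 ≈ $284.37.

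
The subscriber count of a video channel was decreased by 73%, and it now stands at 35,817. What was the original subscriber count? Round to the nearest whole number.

132,656

The overall multiplier applied was 0.27.
So the original subscriber count was 35,817 ÷ 0.27 ≈ 132,656.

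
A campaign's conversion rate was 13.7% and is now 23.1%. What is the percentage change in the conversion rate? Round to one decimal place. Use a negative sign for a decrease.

The change is 23.1 − 13.7 = 9.4 percentage points.
Relative to the original 13.7%, that is 9.4 ÷ 13.7 ≈ 68.6%.

68.6%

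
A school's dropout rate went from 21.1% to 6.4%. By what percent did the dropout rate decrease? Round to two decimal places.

The change is 6.4 − 21.1 = -14.7 percentage points.
Relative to the original 21.1%, that is -14.7 ÷ 21.1 ≈ -69.67%.
So the dropout rate fell by 69.67%.

69.67%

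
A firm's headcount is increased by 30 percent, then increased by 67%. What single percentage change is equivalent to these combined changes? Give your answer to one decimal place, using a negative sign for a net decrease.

A 30% increase multiplies by 1.3.
Then a 67% increase: 1.3 × 1.67 = 2.171.
Overall factor 2.171, i.e. 117.1%.

117.1%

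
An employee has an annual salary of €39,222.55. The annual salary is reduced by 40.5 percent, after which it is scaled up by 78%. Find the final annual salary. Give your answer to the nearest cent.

After the 40.5% decrease: €39,222.55 × 0.595 = €23337.41725.
After the 78% increase: €23337.41725 × 1.78 = €41540.602705 ≈ €41,540.60.

€41,540.60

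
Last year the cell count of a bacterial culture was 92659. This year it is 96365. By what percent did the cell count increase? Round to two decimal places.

4.00%

Change: 96365 − 92659 = 3706.
Relative to the original: 3706 ÷ 92659 ≈ 4.00%.
So the cell count increased by 4.00%.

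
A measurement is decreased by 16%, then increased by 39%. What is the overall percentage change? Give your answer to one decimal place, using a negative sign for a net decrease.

16.8%

A 16% decrease multiplies by 0.84.
Then a 39% increase: 0.84 × 1.39 = 1.1676.
Overall factor 1.1676, i.e. 16.8%.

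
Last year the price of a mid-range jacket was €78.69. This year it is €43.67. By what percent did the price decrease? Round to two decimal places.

Change: €43.67 − €78.69 = -€35.02.
Relative to the original: -€35.02 ÷ €78.69 ≈ -44.50%.
So the price decreased by 44.50%.

44.50%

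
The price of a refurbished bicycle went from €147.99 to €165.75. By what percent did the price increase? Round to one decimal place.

Change: €165.75 − €147.99 = €17.76.
Relative to the original: €17.76 ÷ €147.99 ≈ 12.0%.
So the price increased by 12.0%.

12.0%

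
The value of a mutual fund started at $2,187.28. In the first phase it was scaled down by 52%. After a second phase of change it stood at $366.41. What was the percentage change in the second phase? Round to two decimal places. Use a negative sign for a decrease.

-65.10%

After the first phase: $2,187.28 × 0.48 = $1049.8944.
Second-phase multiplier: $366.41 ÷ $1049.8944 ≈ 0.348997.
That is a change of -65.10%.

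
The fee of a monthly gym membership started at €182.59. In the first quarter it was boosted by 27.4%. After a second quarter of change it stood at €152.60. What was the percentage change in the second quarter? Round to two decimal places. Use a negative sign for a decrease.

-34.40%

After the first quarter: €182.59 × 1.274 = €232.61966.
Second-quarter multiplier: €152.60 ÷ €232.61966 ≈ 0.656006.
That is a change of -34.40%.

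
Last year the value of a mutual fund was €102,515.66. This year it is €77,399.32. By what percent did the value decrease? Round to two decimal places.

24.50%

Change: €77,399.32 − €102,515.66 = -€25,116.34.
Relative to the original: -€25,116.34 ÷ €102,515.66 ≈ -24.50%.
So the value decreased by 24.50%.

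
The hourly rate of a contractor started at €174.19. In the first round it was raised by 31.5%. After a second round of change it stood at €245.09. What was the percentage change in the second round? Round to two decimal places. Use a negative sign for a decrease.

7.00%

After the first round: €174.19 × 1.315 = €229.05985.
Second-round multiplier: €245.09 ÷ €229.05985 ≈ 1.069982.
That is a change of 7.00%.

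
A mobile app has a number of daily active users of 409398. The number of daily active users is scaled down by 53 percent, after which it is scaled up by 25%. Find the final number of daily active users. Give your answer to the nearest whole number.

After the 53% decrease: 409398 × 0.47 = 192417.06.
Apply the 25% increase: 192417.06 × 1.25 = 240521.325 ≈ 240521.

240521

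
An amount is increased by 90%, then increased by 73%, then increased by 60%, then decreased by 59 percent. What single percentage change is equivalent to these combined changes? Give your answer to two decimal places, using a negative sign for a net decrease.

A 90% increase multiplies by 1.9.
Then a 73% increase: 1.9 × 1.73 = 3.287.
Then a 60% increase: 3.287 × 1.6 = 5.2592.
Then a 59% decrease: 5.2592 × 0.41 = 2.156272.
Overall factor 2.156272, i.e. 115.63%.

115.63%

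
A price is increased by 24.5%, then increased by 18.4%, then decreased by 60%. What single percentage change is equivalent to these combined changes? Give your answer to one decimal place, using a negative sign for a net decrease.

The combined multiplier is 1.245 × 1.184 × 0.4 = 0.589632.
That corresponds to a decrease of 41.0%.

-41.0%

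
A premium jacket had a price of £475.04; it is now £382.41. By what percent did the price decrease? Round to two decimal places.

Change: £382.41 − £475.04 = -£92.63.
Relative to the original: -£92.63 ÷ £475.04 ≈ -19.50%.
So the price decreased by 19.50%.

19.50%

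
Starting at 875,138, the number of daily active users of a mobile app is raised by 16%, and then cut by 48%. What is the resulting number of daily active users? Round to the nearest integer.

Each change multiplies by a factor: 1.16 × 0.52 = 0.6032.
875,138 × 0.6032 = 527883.2416 ≈ 527,883.

527,883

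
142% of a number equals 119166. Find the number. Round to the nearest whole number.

119166 ÷ 1.42 ≈ 83920.

83920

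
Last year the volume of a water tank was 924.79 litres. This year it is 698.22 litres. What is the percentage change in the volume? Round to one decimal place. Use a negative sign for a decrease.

-24.5%

Change: 698.22 − 924.79 = -226.57.
Relative to the original: -226.57 ÷ 924.79 ≈ -24.5%.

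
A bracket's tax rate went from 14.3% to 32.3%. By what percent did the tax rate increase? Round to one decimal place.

125.9%

The change is 32.3 − 14.3 = 18.0 percentage points.
Relative to the original 14.3%, that is 18.0 ÷ 14.3 ≈ 125.9%.
So the tax rate rose by 125.9%.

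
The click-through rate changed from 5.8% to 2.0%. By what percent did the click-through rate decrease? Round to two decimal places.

65.52%

The change is 2.0 − 5.8 = -3.8 percentage points.
Relative to the original 5.8%, that is -3.8 ÷ 5.8 ≈ -65.52%.
So the click-through rate fell by 65.52%.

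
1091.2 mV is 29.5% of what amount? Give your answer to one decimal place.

3699.0 mV

1091.2 mV ÷ 0.295 ≈ 3699.0 mV.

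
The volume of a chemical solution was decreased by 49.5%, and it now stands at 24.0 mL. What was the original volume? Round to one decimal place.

The overall multiplier applied was 0.505.
So the original volume was 24.0 ÷ 0.505 ≈ 47.5 mL.

47.5 mL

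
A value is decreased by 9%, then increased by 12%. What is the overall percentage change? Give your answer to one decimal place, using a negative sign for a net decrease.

1.9%

A 9% decrease multiplies by 0.91.
Then a 12% increase: 0.91 × 1.12 = 1.0192.
Overall factor 1.0192, i.e. 1.9%.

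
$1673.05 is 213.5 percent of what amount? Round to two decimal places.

$783.63

$1673.05 ÷ 2.135 ≈ $783.63.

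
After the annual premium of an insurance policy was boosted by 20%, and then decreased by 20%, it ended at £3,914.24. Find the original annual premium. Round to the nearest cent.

The overall multiplier applied was 1.2 × 0.8 = 0.96.
So the original annual premium was £3,914.24 ÷ 0.96 ≈ £4,077.33.

£4,077.33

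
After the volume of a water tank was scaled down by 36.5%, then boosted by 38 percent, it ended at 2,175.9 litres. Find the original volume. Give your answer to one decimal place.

The overall multiplier applied was 0.635 × 1.38 = 0.8763.
So the original volume was 2,175.9 ÷ 0.8763 ≈ 2,483.1 litres.

2,483.1 litres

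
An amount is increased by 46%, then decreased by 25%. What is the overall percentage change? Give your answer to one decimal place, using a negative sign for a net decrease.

A 46% increase multiplies by 1.46.
Then a 25% decrease: 1.46 × 0.75 = 1.095.
Overall factor 1.095, i.e. 9.5%.

9.5%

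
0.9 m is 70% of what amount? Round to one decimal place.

1.3 m

0.9 m ÷ 0.7 ≈ 1.3 m.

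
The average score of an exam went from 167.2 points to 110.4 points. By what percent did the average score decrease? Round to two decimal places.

33.97%

Change: 110.4 − 167.2 = -56.8.
Relative to the original: -56.8 ÷ 167.2 ≈ -33.97%.
So the average score decreased by 33.97%.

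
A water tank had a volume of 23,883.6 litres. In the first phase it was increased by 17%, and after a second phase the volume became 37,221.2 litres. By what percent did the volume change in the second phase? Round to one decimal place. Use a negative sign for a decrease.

After the first phase: 23,883.6 × 1.17 = 27943.812.
Second-phase multiplier: 37,221.2 ÷ 27943.812 ≈ 1.332.
That is a change of 33.2%.

33.2%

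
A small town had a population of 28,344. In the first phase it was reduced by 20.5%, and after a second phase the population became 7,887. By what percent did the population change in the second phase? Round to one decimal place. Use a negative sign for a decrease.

-65.0%

After the first phase: 28,344 × 0.795 = 22533.48.
Second-phase multiplier: 7,887 ÷ 22533.48 ≈ 0.35001.
That is a change of -65.0%.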